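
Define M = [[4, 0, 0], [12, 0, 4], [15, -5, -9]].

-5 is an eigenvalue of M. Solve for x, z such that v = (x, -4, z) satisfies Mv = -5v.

We need (M + 5I)v = 0.
M + 5I = [[9, 0, 0], [12, 5, 4], [15, -5, -4]].
Row 1: (9)·x + (0)·-4 + (0)·z = 0
Row 2: (12)·x + (5)·-4 + (4)·z = 0
Row 3: (15)·x + (-5)·-4 + (-4)·z = 0
Solving gives x = 0, z = 5.
Check: M·(0, -4, 5) = (0, 20, -25) = -5·(0, -4, 5).

0, 5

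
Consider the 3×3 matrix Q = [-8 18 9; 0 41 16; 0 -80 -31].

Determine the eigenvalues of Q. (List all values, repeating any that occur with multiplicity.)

-8, 1, 9

The characteristic polynomial is p(λ) = det(λI - Q).
Expanding the 3×3 determinant: p(λ) = λ^3 - 2λ^2 - 71λ + 72.
Since p(1) = 0, λ = 1 is a root.
Dividing by (λ - 1) leaves λ^2 - λ - 72.
The quadratic factors as (λ + 8)·(λ - 9).
Eigenvalues: -8, 1, 9.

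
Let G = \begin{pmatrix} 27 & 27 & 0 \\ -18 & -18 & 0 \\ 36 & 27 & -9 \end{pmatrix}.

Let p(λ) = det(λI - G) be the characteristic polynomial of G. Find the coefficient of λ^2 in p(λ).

0

The coefficient of λ^2 of det(λI - G) is −trace(G).
trace(G) = (27) + (-18) + (-9) = 0, so the coefficient is 0.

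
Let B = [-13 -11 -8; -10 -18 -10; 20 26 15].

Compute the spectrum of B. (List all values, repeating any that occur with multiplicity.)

-8, -5, -3

Set up det(λI - B) = 0.
Expanding the 3×3 determinant: p(λ) = λ^3 + 16λ^2 + 79λ + 120.
Try λ = -3: p(-3) = 0, so -3 is a root.
Dividing by (λ + 3) leaves λ^2 + 13λ + 40.
The quadratic factors as (λ + 8)·(λ + 5).
Eigenvalues: -8, -5, -3.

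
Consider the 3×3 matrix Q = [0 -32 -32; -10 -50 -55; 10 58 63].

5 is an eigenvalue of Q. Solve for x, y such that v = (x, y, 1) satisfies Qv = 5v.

We need (Q - 5I)v = 0.
Q - 5I = [[-5, -32, -32], [-10, -55, -55], [10, 58, 58]].
Row 1: (-5)·x + (-32)·y + (-32)·1 = 0
Row 2: (-10)·x + (-55)·y + (-55)·1 = 0
Row 3: (10)·x + (58)·y + (58)·1 = 0
Solving gives x = 0, y = -1.
Check: Q·(0, -1, 1) = (0, -5, 5) = 5·(0, -1, 1).

0, -1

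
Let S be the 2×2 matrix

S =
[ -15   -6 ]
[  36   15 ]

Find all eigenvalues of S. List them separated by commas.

det(S - λI) = (-15 - λ)(15 - λ) - (-6)·(36) = λ^2 - 9.
This factors as (λ + 3)·(λ - 3) = 0.
Eigenvalues: -3, 3.

-3, 3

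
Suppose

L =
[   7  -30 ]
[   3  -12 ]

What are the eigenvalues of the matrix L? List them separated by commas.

det(L - lambda·I) = (7 - lambda)(-12 - lambda) - (-30)·(3) = lambda^2 + 5·lambda + 6.
This factors as (lambda + 3)·(lambda + 2) = 0.
Eigenvalues: -3, -2.

-3, -2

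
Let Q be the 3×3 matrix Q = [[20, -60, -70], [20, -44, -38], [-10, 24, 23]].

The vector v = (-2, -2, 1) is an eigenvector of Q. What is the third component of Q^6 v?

15625

First find the eigenvalue: Qv = (10, 10, -5) = -5·(-2, -2, 1), so λ = -5.
Then Q^6 v = λ^6·v = (-5)^6·(-2, -2, 1) = 15625·(-2, -2, 1) = (-31250, -31250, 15625).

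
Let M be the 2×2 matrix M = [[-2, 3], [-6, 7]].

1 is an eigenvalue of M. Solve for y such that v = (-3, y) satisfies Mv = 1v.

We need (M - 1I)v = 0.
M - 1I = [[-3, 3], [-6, 6]].
Row 1: (-3)·-3 + (3)·y = 0
Row 2: (-6)·-3 + (6)·y = 0
Solving gives y = -3.
Check: M·(-3, -3) = (-3, -3) = 1·(-3, -3).

-3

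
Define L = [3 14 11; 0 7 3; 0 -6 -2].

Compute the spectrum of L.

1, 3, 4

Compute the characteristic polynomial p(λ) = det(λI - L).
Cofactor expansion gives p(λ) = λ^3 - 8λ^2 + 19λ - 12.
Try λ = 1: p(1) = 0, so 1 is a root.
Dividing by (λ - 1) leaves λ^2 - 7λ + 12.
The quadratic factors as (λ - 3)·(λ - 4).
Eigenvalues: 1, 3, 4.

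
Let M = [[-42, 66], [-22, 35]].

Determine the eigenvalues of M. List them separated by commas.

det(M - lambda·I) = (-42 - lambda)(35 - lambda) - (66)·(-22) = lambda^2 + 7·lambda - 18.
This factors as (lambda + 9)·(lambda - 2) = 0.
Eigenvalues: -9, 2.

-9, 2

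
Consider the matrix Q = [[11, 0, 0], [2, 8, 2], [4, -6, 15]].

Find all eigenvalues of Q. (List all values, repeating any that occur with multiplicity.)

11, 11, 12

The characteristic polynomial is p(t) = det(tI - Q).
Expanding along the first row, p(t) = t^3 - 34t^2 + 385t - 1452.
Try t = 11: p(11) = 0, so 11 is a root.
Dividing by (t - 11) leaves t^2 - 23t + 132.
The quadratic factors as (t - 11)·(t - 12).
Eigenvalues: 11, 11, 12.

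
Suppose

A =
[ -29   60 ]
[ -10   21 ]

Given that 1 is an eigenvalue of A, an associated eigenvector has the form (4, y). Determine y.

2

We need (A - 1I)v = 0.
A - 1I = [[-30, 60], [-10, 20]].
Row 1: (-30)·4 + (60)·y = 0
Row 2: (-10)·4 + (20)·y = 0
Solving gives y = 2.
Check: A·(4, 2) = (4, 2) = 1·(4, 2).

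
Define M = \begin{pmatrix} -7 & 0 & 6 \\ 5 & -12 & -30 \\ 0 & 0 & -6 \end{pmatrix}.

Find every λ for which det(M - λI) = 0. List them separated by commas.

-12, -7, -6

The characteristic polynomial is p(s) = det(sI - M).
Expanding along the first row, p(s) = s^3 + 25s^2 + 198s + 504.
Try s = -6: p(-6) = 0, so -6 is a root.
Factor out (s + 6): p(s) = (s + 6)·(s^2 + 19s + 84).
The quadratic factors as (s + 12)·(s + 7).
Eigenvalues: -12, -7, -6.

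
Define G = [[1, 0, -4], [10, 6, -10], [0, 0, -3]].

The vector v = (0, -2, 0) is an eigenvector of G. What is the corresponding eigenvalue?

6

Compute Gv: G·(0, -2, 0) = (0, -12, 0).
Since Gv = λv, compare component 2: -12 = λ·-2, so λ = 6.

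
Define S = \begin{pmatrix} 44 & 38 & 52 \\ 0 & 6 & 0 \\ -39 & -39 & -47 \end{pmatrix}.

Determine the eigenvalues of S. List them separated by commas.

Set up det(μI - S) = 0.
Cofactor expansion gives p(μ) = μ^3 - 3μ^2 - 58μ + 240.
Since p(-8) = 0, μ = -8 is a root.
Factor out (μ + 8): p(μ) = (μ + 8)·(μ^2 - 11μ + 30).
The quadratic factors as (μ - 5)·(μ - 6).
Eigenvalues: -8, 5, 6.

-8, 5, 6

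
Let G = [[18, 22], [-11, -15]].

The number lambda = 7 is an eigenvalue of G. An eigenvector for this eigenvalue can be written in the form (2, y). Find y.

-1

We need (G - 7I)v = 0.
G - 7I = [[11, 22], [-11, -22]].
Row 1: (11)·2 + (22)·y = 0
Row 2: (-11)·2 + (-22)·y = 0
Solving gives y = -1.
Check: G·(2, -1) = (14, -7) = 7·(2, -1).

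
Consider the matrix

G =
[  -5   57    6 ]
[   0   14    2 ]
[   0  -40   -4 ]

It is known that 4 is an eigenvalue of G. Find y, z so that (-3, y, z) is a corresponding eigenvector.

-1, 5

We need (G - 4I)v = 0.
G - 4I = [[-9, 57, 6], [0, 10, 2], [0, -40, -8]].
Row 1: (-9)·-3 + (57)·y + (6)·z = 0
Row 2: (0)·-3 + (10)·y + (2)·z = 0
Row 3: (0)·-3 + (-40)·y + (-8)·z = 0
Solving gives y = -1, z = 5.
Check: G·(-3, -1, 5) = (-12, -4, 20) = 4·(-3, -1, 5).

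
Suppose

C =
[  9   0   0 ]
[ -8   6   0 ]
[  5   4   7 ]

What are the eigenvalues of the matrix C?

C is lower triangular, so its eigenvalues are the diagonal entries.
Diagonal: 9, 6, 7.

6, 7, 9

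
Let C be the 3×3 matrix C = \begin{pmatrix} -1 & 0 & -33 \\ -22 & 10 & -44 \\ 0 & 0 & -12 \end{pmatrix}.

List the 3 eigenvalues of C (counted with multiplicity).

-12, -1, 10

The characteristic polynomial is p(r) = det(rI - C).
Expanding the 3×3 determinant: p(r) = r^3 + 3r^2 - 118r - 120.
Since p(10) = 0, r = 10 is a root.
Dividing by (r - 10) leaves r^2 + 13r + 12.
The quadratic factors as (r + 12)·(r + 1).
Eigenvalues: -12, -1, 10.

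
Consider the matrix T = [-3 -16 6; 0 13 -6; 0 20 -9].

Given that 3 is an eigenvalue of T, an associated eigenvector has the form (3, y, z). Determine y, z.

-3, -5

We need (T - 3I)v = 0.
T - 3I = [[-6, -16, 6], [0, 10, -6], [0, 20, -12]].
Row 1: (-6)·3 + (-16)·y + (6)·z = 0
Row 2: (0)·3 + (10)·y + (-6)·z = 0
Row 3: (0)·3 + (20)·y + (-12)·z = 0
Solving gives y = -3, z = -5.
Check: T·(3, -3, -5) = (9, -9, -15) = 3·(3, -3, -5).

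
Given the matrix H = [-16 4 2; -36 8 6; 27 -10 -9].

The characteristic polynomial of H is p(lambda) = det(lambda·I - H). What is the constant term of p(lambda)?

p(lambda) = lambda^3 + 17·lambda^2 + 94·lambda + 168.
The constant term is 168.

168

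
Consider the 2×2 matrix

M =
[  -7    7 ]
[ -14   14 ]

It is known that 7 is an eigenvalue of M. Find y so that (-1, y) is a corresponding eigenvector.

We need (M - 7I)v = 0.
M - 7I = [[-14, 7], [-14, 7]].
Row 1: (-14)·-1 + (7)·y = 0
Row 2: (-14)·-1 + (7)·y = 0
Solving gives y = -2.
Check: M·(-1, -2) = (-7, -14) = 7·(-1, -2).

-2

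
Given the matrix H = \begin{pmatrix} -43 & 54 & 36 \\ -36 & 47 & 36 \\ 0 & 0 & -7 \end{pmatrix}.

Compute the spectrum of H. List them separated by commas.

-7, -7, 11

Set up det(rI - H) = 0.
Expanding along the first row, p(r) = r^3 + 3r^2 - 105r - 539.
Rational-root test: r = 11 gives p(11) = 0.
Factor out (r - 11): p(r) = (r - 11)·(r^2 + 14r + 49).
The quadratic factor is (r + 7)^2.
Eigenvalues: -7, -7, 11.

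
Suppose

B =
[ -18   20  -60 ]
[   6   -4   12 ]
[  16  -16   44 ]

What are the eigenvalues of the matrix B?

2, 8, 12

Compute the characteristic polynomial p(t) = det(tI - B).
Expanding the 3×3 determinant: p(t) = t^3 - 22t^2 + 136t - 192.
Rational-root test: t = 12 gives p(12) = 0.
Dividing by (t - 12) leaves t^2 - 10t + 16.
The quadratic factors as (t - 2)·(t - 8).
Eigenvalues: 2, 8, 12.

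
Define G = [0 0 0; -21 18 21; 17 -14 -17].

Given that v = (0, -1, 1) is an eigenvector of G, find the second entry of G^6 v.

First find the eigenvalue: Gv = (0, 3, -3) = -3·(0, -1, 1), so λ = -3.
Then G^6 v = λ^6·v = (-3)^6·(0, -1, 1) = 729·(0, -1, 1) = (0, -729, 729).

-729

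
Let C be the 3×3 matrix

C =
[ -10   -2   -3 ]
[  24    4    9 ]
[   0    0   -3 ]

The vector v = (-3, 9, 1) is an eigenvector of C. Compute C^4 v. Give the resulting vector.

(-243, 729, 81)

First find the eigenvalue: Cv = (9, -27, -3) = -3·(-3, 9, 1), so λ = -3.
Then C^4 v = λ^4·v = (-3)^4·(-3, 9, 1) = 81·(-3, 9, 1) = (-243, 729, 81).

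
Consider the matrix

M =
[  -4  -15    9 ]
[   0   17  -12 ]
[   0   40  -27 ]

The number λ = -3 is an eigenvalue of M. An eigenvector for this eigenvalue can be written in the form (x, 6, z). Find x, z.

0, 10

We need (M + 3I)v = 0.
M + 3I = [[-1, -15, 9], [0, 20, -12], [0, 40, -24]].
Row 1: (-1)·x + (-15)·6 + (9)·z = 0
Row 2: (0)·x + (20)·6 + (-12)·z = 0
Row 3: (0)·x + (40)·6 + (-24)·z = 0
Solving gives x = 0, z = 10.
Check: M·(0, 6, 10) = (0, -18, -30) = -3·(0, 6, 10).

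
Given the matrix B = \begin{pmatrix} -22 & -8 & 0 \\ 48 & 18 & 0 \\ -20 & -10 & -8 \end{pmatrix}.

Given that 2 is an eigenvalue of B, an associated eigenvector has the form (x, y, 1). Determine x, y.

We need (B - 2I)v = 0.
B - 2I = [[-24, -8, 0], [48, 16, 0], [-20, -10, -10]].
Row 1: (-24)·x + (-8)·y + (0)·1 = 0
Row 2: (48)·x + (16)·y + (0)·1 = 0
Row 3: (-20)·x + (-10)·y + (-10)·1 = 0
Solving gives x = 1, y = -3.
Check: B·(1, -3, 1) = (2, -6, 2) = 2·(1, -3, 1).

1, -3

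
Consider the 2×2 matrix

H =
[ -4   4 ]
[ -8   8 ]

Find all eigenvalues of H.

det(H - rI) = (-4 - r)(8 - r) - (4)·(-8) = r^2 - 4r.
This factors as r·(r - 4) = 0.
Eigenvalues: 0, 4.

0, 4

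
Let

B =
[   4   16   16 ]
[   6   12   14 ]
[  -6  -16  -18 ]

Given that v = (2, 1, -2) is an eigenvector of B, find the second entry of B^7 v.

-16384

First find the eigenvalue: Bv = (-8, -4, 8) = -4·(2, 1, -2), so λ = -4.
Then B^7 v = λ^7·v = (-4)^7·(2, 1, -2) = -16384·(2, 1, -2) = (-32768, -16384, 32768).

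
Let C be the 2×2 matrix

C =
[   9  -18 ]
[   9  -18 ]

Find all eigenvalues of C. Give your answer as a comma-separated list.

-9, 0

det(C - lambda·I) = (9 - lambda)(-18 - lambda) - (-18)·(9) = lambda^2 + 9·lambda.
This factors as (lambda + 9)·lambda = 0.
Eigenvalues: -9, 0.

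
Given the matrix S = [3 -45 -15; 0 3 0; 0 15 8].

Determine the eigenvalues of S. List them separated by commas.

Set up det(sI - S) = 0.
Expanding along the first row, p(s) = s^3 - 14s^2 + 57s - 72.
Since p(8) = 0, s = 8 is a root.
Factor out (s - 8): p(s) = (s - 8)·(s^2 - 6s + 9).
The quadratic factor is (s - 3)^2.
Eigenvalues: 3, 3, 8.

3, 3, 8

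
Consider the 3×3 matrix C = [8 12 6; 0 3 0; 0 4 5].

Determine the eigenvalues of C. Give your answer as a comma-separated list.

3, 5, 8

Set up det(λI - C) = 0.
Expanding the 3×3 determinant: p(λ) = λ^3 - 16λ^2 + 79λ - 120.
Since p(8) = 0, λ = 8 is a root.
Factor out (λ - 8): p(λ) = (λ - 8)·(λ^2 - 8λ + 15).
The quadratic factors as (λ - 3)·(λ - 5).
Eigenvalues: 3, 5, 8.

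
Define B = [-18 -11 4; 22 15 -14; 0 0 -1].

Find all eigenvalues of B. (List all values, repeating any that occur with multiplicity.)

Set up det(sI - B) = 0.
Cofactor expansion gives p(s) = s^3 + 4s^2 - 25s - 28.
Since p(4) = 0, s = 4 is a root.
Dividing by (s - 4) leaves s^2 + 8s + 7.
The quadratic factors as (s + 7)·(s + 1).
Eigenvalues: -7, -1, 4.

-7, -1, 4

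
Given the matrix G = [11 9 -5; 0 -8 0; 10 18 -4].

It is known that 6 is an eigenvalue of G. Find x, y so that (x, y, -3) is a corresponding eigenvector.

We need (G - 6I)v = 0.
G - 6I = [[5, 9, -5], [0, -14, 0], [10, 18, -10]].
Row 1: (5)·x + (9)·y + (-5)·-3 = 0
Row 2: (0)·x + (-14)·y + (0)·-3 = 0
Row 3: (10)·x + (18)·y + (-10)·-3 = 0
Solving gives x = -3, y = 0.
Check: G·(-3, 0, -3) = (-18, 0, -18) = 6·(-3, 0, -3).

-3, 0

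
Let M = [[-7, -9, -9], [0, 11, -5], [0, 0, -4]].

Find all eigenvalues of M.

-7, -4, 11

M is upper triangular, so its eigenvalues are the diagonal entries.
Diagonal: -7, 11, -4.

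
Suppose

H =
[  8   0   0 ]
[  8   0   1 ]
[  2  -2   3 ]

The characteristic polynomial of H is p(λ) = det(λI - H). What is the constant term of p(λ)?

p(λ) = λ^3 - 11λ^2 + 26λ - 16.
The constant term is -16.

-16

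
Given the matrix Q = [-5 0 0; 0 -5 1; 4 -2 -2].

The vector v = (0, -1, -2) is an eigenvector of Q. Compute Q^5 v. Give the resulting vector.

First find the eigenvalue: Qv = (0, 3, 6) = -3·(0, -1, -2), so λ = -3.
Then Q^5 v = λ^5·v = (-3)^5·(0, -1, -2) = -243·(0, -1, -2) = (0, 243, 486).

(0, 243, 486)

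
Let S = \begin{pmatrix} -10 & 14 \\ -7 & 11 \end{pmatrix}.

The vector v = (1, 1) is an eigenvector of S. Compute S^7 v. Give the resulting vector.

(16384, 16384)

First find the eigenvalue: Sv = (4, 4) = 4·(1, 1), so λ = 4.
Then S^7 v = λ^7·v = 4^7·(1, 1) = 16384·(1, 1) = (16384, 16384).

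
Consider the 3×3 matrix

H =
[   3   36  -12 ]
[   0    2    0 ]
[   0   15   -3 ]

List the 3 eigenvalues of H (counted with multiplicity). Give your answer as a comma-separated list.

Set up det(tI - H) = 0.
Expanding the 3×3 determinant: p(t) = t^3 - 2t^2 - 9t + 18.
Rational-root test: t = -3 gives p(-3) = 0.
Factor out (t + 3): p(t) = (t + 3)·(t^2 - 5t + 6).
The quadratic factors as (t - 2)·(t - 3).
Eigenvalues: -3, 2, 3.

-3, 2, 3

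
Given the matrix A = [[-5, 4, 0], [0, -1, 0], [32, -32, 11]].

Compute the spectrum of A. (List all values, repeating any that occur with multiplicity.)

-5, -1, 11

Compute the characteristic polynomial p(λ) = det(λI - A).
Expanding the 3×3 determinant: p(λ) = λ^3 - 5λ^2 - 61λ - 55.
Since p(11) = 0, λ = 11 is a root.
Dividing by (λ - 11) leaves λ^2 + 6λ + 5.
The quadratic factors as (λ + 5)·(λ + 1).
Eigenvalues: -5, -1, 11.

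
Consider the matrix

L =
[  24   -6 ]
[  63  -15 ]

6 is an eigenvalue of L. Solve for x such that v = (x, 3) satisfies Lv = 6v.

1

We need (L - 6I)v = 0.
L - 6I = [[18, -6], [63, -21]].
Row 1: (18)·x + (-6)·3 = 0
Row 2: (63)·x + (-21)·3 = 0
Solving gives x = 1.
Check: L·(1, 3) = (6, 18) = 6·(1, 3).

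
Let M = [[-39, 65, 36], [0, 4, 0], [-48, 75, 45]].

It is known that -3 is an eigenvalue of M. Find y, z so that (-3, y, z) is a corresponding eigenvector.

0, -3

We need (M + 3I)v = 0.
M + 3I = [[-36, 65, 36], [0, 7, 0], [-48, 75, 48]].
Row 1: (-36)·-3 + (65)·y + (36)·z = 0
Row 2: (0)·-3 + (7)·y + (0)·z = 0
Row 3: (-48)·-3 + (75)·y + (48)·z = 0
Solving gives y = 0, z = -3.
Check: M·(-3, 0, -3) = (9, 0, 9) = -3·(-3, 0, -3).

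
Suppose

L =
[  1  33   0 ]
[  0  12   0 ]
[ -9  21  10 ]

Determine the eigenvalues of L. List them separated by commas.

The characteristic polynomial is p(μ) = det(μI - L).
Expanding the 3×3 determinant: p(μ) = μ^3 - 23μ^2 + 142μ - 120.
Rational-root test: μ = 1 gives p(1) = 0.
Factor out (μ - 1): p(μ) = (μ - 1)·(μ^2 - 22μ + 120).
The quadratic factors as (μ - 10)·(μ - 12).
Eigenvalues: 1, 10, 12.

1, 10, 12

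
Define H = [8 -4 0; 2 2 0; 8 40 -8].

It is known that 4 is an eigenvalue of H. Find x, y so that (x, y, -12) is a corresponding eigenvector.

-3, -3

We need (H - 4I)v = 0.
H - 4I = [[4, -4, 0], [2, -2, 0], [8, 40, -12]].
Row 1: (4)·x + (-4)·y + (0)·-12 = 0
Row 2: (2)·x + (-2)·y + (0)·-12 = 0
Row 3: (8)·x + (40)·y + (-12)·-12 = 0
Solving gives x = -3, y = -3.
Check: H·(-3, -3, -12) = (-12, -12, -48) = 4·(-3, -3, -12).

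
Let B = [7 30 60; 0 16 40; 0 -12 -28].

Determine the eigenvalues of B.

Compute the characteristic polynomial p(lambda) = det(lambda·I - B).
Expanding the 3×3 determinant: p(lambda) = lambda^3 + 5·lambda^2 - 52·lambda - 224.
Try lambda = 7: p(7) = 0, so 7 is a root.
Dividing by (lambda - 7) leaves lambda^2 + 12·lambda + 32.
The quadratic factors as (lambda + 8)·(lambda + 4).
Eigenvalues: -8, -4, 7.

-8, -4, 7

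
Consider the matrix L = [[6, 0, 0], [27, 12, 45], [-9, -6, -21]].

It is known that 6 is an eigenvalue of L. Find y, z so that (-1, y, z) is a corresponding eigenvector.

We need (L - 6I)v = 0.
L - 6I = [[0, 0, 0], [27, 6, 45], [-9, -6, -27]].
Row 1: (0)·-1 + (0)·y + (0)·z = 0
Row 2: (27)·-1 + (6)·y + (45)·z = 0
Row 3: (-9)·-1 + (-6)·y + (-27)·z = 0
Solving gives y = -3, z = 1.
Check: L·(-1, -3, 1) = (-6, -18, 6) = 6·(-1, -3, 1).

-3, 1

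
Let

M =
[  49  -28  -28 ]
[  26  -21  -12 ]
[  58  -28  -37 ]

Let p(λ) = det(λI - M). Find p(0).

p(0) = det(0·I − M) = det(−M) = (−1)^3·det(M).
det(M) = 441, so p(0) = -441.

-441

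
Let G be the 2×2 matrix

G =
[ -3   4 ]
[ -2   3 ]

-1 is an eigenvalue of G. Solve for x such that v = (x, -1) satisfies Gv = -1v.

We need (G + 1I)v = 0.
G + 1I = [[-2, 4], [-2, 4]].
Row 1: (-2)·x + (4)·-1 = 0
Row 2: (-2)·x + (4)·-1 = 0
Solving gives x = -2.
Check: G·(-2, -1) = (2, 1) = -1·(-2, -1).

-2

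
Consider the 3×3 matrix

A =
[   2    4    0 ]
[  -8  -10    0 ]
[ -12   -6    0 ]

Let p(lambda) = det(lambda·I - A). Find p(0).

0

p(0) = det(0·I − A) = det(−A) = (−1)^3·det(A).
det(A) = 0, so p(0) = 0.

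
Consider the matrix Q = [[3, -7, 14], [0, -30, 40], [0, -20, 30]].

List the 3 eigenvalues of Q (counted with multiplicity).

-10, 3, 10

The characteristic polynomial is p(lambda) = det(lambda·I - Q).
Expanding the 3×3 determinant: p(lambda) = lambda^3 - 3·lambda^2 - 100·lambda + 300.
Since p(3) = 0, lambda = 3 is a root.
Dividing by (lambda - 3) leaves lambda^2 - 100.
The quadratic factors as (lambda + 10)·(lambda - 10).
Eigenvalues: -10, 3, 10.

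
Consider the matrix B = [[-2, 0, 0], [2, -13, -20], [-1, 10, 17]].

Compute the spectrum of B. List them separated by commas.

Set up det(rI - B) = 0.
Expanding along the first row, p(r) = r^3 - 2r^2 - 29r - 42.
Since p(-2) = 0, r = -2 is a root.
Factor out (r + 2): p(r) = (r + 2)·(r^2 - 4r - 21).
The quadratic factors as (r + 3)·(r - 7).
Eigenvalues: -3, -2, 7.

-3, -2, 7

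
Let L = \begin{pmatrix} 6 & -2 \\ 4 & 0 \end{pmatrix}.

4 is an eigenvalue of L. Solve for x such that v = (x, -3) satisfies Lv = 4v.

-3

We need (L - 4I)v = 0.
L - 4I = [[2, -2], [4, -4]].
Row 1: (2)·x + (-2)·-3 = 0
Row 2: (4)·x + (-4)·-3 = 0
Solving gives x = -3.
Check: L·(-3, -3) = (-12, -12) = 4·(-3, -3).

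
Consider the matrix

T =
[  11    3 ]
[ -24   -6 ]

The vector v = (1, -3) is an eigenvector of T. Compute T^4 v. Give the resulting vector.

First find the eigenvalue: Tv = (2, -6) = 2·(1, -3), so λ = 2.
Then T^4 v = λ^4·v = 2^4·(1, -3) = 16·(1, -3) = (16, -48).

(16, -48)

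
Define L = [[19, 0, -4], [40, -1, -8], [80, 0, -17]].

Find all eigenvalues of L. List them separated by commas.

The characteristic polynomial is p(s) = det(sI - L).
Expanding along the first row, p(s) = s^3 - s^2 - 5s - 3.
Try s = 3: p(3) = 0, so 3 is a root.
Factor out (s - 3): p(s) = (s - 3)·(s^2 + 2s + 1).
The quadratic factor is (s + 1)^2.
Eigenvalues: -1, -1, 3.

-1, -1, 3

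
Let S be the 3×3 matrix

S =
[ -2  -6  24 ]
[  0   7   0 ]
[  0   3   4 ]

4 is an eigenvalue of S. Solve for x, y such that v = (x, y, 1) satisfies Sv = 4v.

We need (S - 4I)v = 0.
S - 4I = [[-6, -6, 24], [0, 3, 0], [0, 3, 0]].
Row 1: (-6)·x + (-6)·y + (24)·1 = 0
Row 2: (0)·x + (3)·y + (0)·1 = 0
Row 3: (0)·x + (3)·y + (0)·1 = 0
Solving gives x = 4, y = 0.
Check: S·(4, 0, 1) = (16, 0, 4) = 4·(4, 0, 1).

4, 0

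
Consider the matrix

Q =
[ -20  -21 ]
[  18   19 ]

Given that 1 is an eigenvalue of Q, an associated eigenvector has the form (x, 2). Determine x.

-2

We need (Q - 1I)v = 0.
Q - 1I = [[-21, -21], [18, 18]].
Row 1: (-21)·x + (-21)·2 = 0
Row 2: (18)·x + (18)·2 = 0
Solving gives x = -2.
Check: Q·(-2, 2) = (-2, 2) = 1·(-2, 2).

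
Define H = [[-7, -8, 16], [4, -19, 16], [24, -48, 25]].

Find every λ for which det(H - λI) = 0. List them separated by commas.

The characteristic polynomial is p(λ) = det(λI - H).
Cofactor expansion gives p(λ) = λ^3 + λ^2 - 101λ + 99.
Rational-root test: λ = 9 gives p(9) = 0.
Factor out (λ - 9): p(λ) = (λ - 9)·(λ^2 + 10λ - 11).
The quadratic factors as (λ + 11)·(λ - 1).
Eigenvalues: -11, 1, 9.

-11, 1, 9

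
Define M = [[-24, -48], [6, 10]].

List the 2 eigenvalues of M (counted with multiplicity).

det(M - tI) = (-24 - t)(10 - t) - (-48)·(6) = t^2 + 14t + 48.
This factors as (t + 8)·(t + 6) = 0.
Eigenvalues: -8, -6.

-8, -6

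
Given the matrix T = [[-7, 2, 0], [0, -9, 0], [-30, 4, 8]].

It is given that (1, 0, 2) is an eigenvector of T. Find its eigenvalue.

Compute Tv: T·(1, 0, 2) = (-7, 0, -14).
Since Tv = λv, compare component 1: -7 = λ·1, so λ = -7.

-7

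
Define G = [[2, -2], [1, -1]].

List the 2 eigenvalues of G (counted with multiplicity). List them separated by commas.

0, 1

det(G - λI) = (2 - λ)(-1 - λ) - (-2)·(1) = λ^2 - λ.
This factors as λ·(λ - 1) = 0.
Eigenvalues: 0, 1.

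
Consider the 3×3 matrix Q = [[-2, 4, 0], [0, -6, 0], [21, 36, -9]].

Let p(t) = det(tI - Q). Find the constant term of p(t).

p(t) = t^3 + 17t^2 + 84t + 108.
The constant term is 108.

108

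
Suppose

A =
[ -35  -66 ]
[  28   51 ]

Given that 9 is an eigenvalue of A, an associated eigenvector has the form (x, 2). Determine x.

-3

We need (A - 9I)v = 0.
A - 9I = [[-44, -66], [28, 42]].
Row 1: (-44)·x + (-66)·2 = 0
Row 2: (28)·x + (42)·2 = 0
Solving gives x = -3.
Check: A·(-3, 2) = (-27, 18) = 9·(-3, 2).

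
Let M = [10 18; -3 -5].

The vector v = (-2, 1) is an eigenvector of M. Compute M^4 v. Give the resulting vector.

First find the eigenvalue: Mv = (-2, 1) = 1·(-2, 1), so λ = 1.
Then M^4 v = λ^4·v = 1^4·(-2, 1) = 1·(-2, 1) = (-2, 1).

(-2, 1)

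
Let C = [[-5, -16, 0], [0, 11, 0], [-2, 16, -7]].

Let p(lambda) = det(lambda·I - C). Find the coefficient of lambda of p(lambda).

p(lambda) = lambda^3 + lambda^2 - 97·lambda - 385.
The coefficient of lambda is -97.

-97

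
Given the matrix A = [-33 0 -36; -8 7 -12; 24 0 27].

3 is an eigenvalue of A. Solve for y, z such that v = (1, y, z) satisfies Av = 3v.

-1, -1

We need (A - 3I)v = 0.
A - 3I = [[-36, 0, -36], [-8, 4, -12], [24, 0, 24]].
Row 1: (-36)·1 + (0)·y + (-36)·z = 0
Row 2: (-8)·1 + (4)·y + (-12)·z = 0
Row 3: (24)·1 + (0)·y + (24)·z = 0
Solving gives y = -1, z = -1.
Check: A·(1, -1, -1) = (3, -3, -3) = 3·(1, -1, -1).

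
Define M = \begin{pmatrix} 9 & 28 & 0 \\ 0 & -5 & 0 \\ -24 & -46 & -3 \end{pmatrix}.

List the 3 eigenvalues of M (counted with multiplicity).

-5, -3, 9

Set up det(sI - M) = 0.
Expanding along the first row, p(s) = s^3 - s^2 - 57s - 135.
Since p(-5) = 0, s = -5 is a root.
Factor out (s + 5): p(s) = (s + 5)·(s^2 - 6s - 27).
The quadratic factors as (s + 3)·(s - 9).
Eigenvalues: -5, -3, 9.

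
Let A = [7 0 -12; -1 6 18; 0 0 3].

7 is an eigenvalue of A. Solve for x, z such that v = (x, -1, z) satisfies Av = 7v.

1, 0

We need (A - 7I)v = 0.
A - 7I = [[0, 0, -12], [-1, -1, 18], [0, 0, -4]].
Row 1: (0)·x + (0)·-1 + (-12)·z = 0
Row 2: (-1)·x + (-1)·-1 + (18)·z = 0
Row 3: (0)·x + (0)·-1 + (-4)·z = 0
Solving gives x = 1, z = 0.
Check: A·(1, -1, 0) = (7, -7, 0) = 7·(1, -1, 0).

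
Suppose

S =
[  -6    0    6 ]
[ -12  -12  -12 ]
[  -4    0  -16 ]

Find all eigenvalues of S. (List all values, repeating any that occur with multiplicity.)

-12, -12, -10

Compute the characteristic polynomial p(t) = det(tI - S).
Expanding the 3×3 determinant: p(t) = t^3 + 34t^2 + 384t + 1440.
Rational-root test: t = -12 gives p(-12) = 0.
Dividing by (t + 12) leaves t^2 + 22t + 120.
The quadratic factors as (t + 12)·(t + 10).
Eigenvalues: -12, -12, -10.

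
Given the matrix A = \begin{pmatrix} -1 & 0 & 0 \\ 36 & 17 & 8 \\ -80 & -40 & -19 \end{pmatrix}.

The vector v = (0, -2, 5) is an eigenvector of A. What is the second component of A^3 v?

First find the eigenvalue: Av = (0, 6, -15) = -3·(0, -2, 5), so λ = -3.
Then A^3 v = λ^3·v = (-3)^3·(0, -2, 5) = -27·(0, -2, 5) = (0, 54, -135).

54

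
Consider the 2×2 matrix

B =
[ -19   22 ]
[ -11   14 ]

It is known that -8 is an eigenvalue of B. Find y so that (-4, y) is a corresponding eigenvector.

We need (B + 8I)v = 0.
B + 8I = [[-11, 22], [-11, 22]].
Row 1: (-11)·-4 + (22)·y = 0
Row 2: (-11)·-4 + (22)·y = 0
Solving gives y = -2.
Check: B·(-4, -2) = (32, 16) = -8·(-4, -2).

-2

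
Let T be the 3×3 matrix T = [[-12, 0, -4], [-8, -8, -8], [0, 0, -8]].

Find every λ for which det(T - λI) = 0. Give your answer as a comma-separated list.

Set up det(tI - T) = 0.
Expanding along the first row, p(t) = t^3 + 28t^2 + 256t + 768.
Rational-root test: t = -8 gives p(-8) = 0.
Factor out (t + 8): p(t) = (t + 8)·(t^2 + 20t + 96).
The quadratic factors as (t + 12)·(t + 8).
Eigenvalues: -12, -8, -8.

-12, -8, -8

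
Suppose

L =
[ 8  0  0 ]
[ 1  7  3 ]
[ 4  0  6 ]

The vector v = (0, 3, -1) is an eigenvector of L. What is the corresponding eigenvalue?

Compute Lv: L·(0, 3, -1) = (0, 18, -6).
Since Lv = λv, compare component 2: 18 = λ·3, so λ = 6.

6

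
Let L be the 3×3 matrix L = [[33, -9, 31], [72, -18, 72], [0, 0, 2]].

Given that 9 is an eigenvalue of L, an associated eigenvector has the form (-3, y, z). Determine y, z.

We need (L - 9I)v = 0.
L - 9I = [[24, -9, 31], [72, -27, 72], [0, 0, -7]].
Row 1: (24)·-3 + (-9)·y + (31)·z = 0
Row 2: (72)·-3 + (-27)·y + (72)·z = 0
Row 3: (0)·-3 + (0)·y + (-7)·z = 0
Solving gives y = -8, z = 0.
Check: L·(-3, -8, 0) = (-27, -72, 0) = 9·(-3, -8, 0).

-8, 0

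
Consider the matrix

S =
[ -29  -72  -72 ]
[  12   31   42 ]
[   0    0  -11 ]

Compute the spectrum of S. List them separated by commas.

-11, -5, 7

Set up det(sI - S) = 0.
Expanding along the first row, p(s) = s^3 + 9s^2 - 57s - 385.
Try s = 7: p(7) = 0, so 7 is a root.
Dividing by (s - 7) leaves s^2 + 16s + 55.
The quadratic factors as (s + 11)·(s + 5).
Eigenvalues: -11, -5, 7.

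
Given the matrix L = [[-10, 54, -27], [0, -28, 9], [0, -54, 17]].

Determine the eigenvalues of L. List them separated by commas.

-10, -10, -1

The characteristic polynomial is p(λ) = det(λI - L).
Cofactor expansion gives p(λ) = λ^3 + 21λ^2 + 120λ + 100.
Since p(-1) = 0, λ = -1 is a root.
Dividing by (λ + 1) leaves λ^2 + 20λ + 100.
The quadratic factor is (λ + 10)^2.
Eigenvalues: -10, -10, -1.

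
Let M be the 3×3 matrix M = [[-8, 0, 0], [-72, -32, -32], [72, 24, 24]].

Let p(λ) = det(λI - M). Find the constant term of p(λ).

p(λ) = λ^3 + 16λ^2 + 64λ.
The constant term is 0.

0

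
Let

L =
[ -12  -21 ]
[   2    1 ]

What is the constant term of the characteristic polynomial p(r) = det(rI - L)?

p(0) = det(0·I − L) = det(−L) = (−1)^2·det(L).
det(L) = 30, so p(0) = 30.

30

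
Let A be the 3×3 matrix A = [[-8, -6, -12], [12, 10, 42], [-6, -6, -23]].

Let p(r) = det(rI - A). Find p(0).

176

p(0) = det(0·I − A) = det(−A) = (−1)^3·det(A).
det(A) = -176, so p(0) = 176.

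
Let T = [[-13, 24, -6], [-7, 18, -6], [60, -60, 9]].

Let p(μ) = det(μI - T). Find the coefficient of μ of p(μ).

-21

p(μ) = μ^3 - 14μ^2 - 21μ + 594.
The coefficient of μ is -21.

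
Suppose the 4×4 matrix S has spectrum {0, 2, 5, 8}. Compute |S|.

0

det(S) is the product of the eigenvalues: (0) · (2) · (5) · (8) = 0.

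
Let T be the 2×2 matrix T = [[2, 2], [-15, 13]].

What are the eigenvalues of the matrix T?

det(T - sI) = (2 - s)(13 - s) - (2)·(-15) = s^2 - 15s + 56.
This factors as (s - 7)·(s - 8) = 0.
Eigenvalues: 7, 8.

7, 8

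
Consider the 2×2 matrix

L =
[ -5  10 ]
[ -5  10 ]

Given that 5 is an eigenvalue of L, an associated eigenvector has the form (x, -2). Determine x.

-2

We need (L - 5I)v = 0.
L - 5I = [[-10, 10], [-5, 5]].
Row 1: (-10)·x + (10)·-2 = 0
Row 2: (-5)·x + (5)·-2 = 0
Solving gives x = -2.
Check: L·(-2, -2) = (-10, -10) = 5·(-2, -2).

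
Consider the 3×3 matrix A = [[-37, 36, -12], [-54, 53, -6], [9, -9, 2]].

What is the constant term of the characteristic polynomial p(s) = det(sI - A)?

88

p(0) = det(0·I − A) = det(−A) = (−1)^3·det(A).
det(A) = -88, so p(0) = 88.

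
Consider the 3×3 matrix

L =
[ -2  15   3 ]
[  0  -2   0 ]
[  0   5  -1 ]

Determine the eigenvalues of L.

Compute the characteristic polynomial p(λ) = det(λI - L).
Cofactor expansion gives p(λ) = λ^3 + 5λ^2 + 8λ + 4.
Try λ = -1: p(-1) = 0, so -1 is a root.
Factor out (λ + 1): p(λ) = (λ + 1)·(λ^2 + 4λ + 4).
The quadratic factor is (λ + 2)^2.
Eigenvalues: -2, -2, -1.

-2, -2, -1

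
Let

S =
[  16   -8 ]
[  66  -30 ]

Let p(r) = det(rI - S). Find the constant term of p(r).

p(r) = r^2 + 14r + 48.
The constant term is 48.

48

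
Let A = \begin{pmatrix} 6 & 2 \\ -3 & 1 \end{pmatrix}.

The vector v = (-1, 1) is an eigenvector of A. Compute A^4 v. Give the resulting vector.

First find the eigenvalue: Av = (-4, 4) = 4·(-1, 1), so λ = 4.
Then A^4 v = λ^4·v = 4^4·(-1, 1) = 256·(-1, 1) = (-256, 256).

(-256, 256)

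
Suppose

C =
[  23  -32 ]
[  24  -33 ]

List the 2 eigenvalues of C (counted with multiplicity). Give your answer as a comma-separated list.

det(C - lambda·I) = (23 - lambda)(-33 - lambda) - (-32)·(24) = lambda^2 + 10·lambda + 9.
This factors as (lambda + 9)·(lambda + 1) = 0.
Eigenvalues: -9, -1.

-9, -1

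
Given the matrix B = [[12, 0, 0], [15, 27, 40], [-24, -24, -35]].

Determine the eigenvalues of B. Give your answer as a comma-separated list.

-5, -3, 12

The characteristic polynomial is p(s) = det(sI - B).
Expanding the 3×3 determinant: p(s) = s^3 - 4s^2 - 81s - 180.
Since p(-3) = 0, s = -3 is a root.
Dividing by (s + 3) leaves s^2 - 7s - 60.
The quadratic factors as (s + 5)·(s - 12).
Eigenvalues: -5, -3, 12.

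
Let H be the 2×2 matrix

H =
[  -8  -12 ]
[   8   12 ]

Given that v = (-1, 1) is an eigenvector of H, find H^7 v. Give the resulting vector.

First find the eigenvalue: Hv = (-4, 4) = 4·(-1, 1), so λ = 4.
Then H^7 v = λ^7·v = 4^7·(-1, 1) = 16384·(-1, 1) = (-16384, 16384).

(-16384, 16384)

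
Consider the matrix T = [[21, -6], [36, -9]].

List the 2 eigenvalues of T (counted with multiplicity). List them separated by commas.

det(T - lambda·I) = (21 - lambda)(-9 - lambda) - (-6)·(36) = lambda^2 - 12·lambda + 27.
This factors as (lambda - 3)·(lambda - 9) = 0.
Eigenvalues: 3, 9.

3, 9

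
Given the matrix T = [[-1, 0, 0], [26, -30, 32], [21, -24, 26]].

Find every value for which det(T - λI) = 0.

-6, -1, 2

The characteristic polynomial is p(r) = det(rI - T).
Cofactor expansion gives p(r) = r^3 + 5r^2 - 8r - 12.
Try r = -1: p(-1) = 0, so -1 is a root.
Factor out (r + 1): p(r) = (r + 1)·(r^2 + 4r - 12).
The quadratic factors as (r + 6)·(r - 2).
Eigenvalues: -6, -1, 2.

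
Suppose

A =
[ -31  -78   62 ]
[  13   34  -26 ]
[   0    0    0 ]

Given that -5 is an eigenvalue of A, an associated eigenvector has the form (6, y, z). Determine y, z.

-2, 0

We need (A + 5I)v = 0.
A + 5I = [[-26, -78, 62], [13, 39, -26], [0, 0, 5]].
Row 1: (-26)·6 + (-78)·y + (62)·z = 0
Row 2: (13)·6 + (39)·y + (-26)·z = 0
Row 3: (0)·6 + (0)·y + (5)·z = 0
Solving gives y = -2, z = 0.
Check: A·(6, -2, 0) = (-30, 10, 0) = -5·(6, -2, 0).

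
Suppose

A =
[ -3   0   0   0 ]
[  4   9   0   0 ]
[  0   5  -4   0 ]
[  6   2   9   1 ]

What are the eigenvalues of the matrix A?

A is lower triangular, so its eigenvalues are the diagonal entries.
Diagonal: -3, 9, -4, 1.

-4, -3, 1, 9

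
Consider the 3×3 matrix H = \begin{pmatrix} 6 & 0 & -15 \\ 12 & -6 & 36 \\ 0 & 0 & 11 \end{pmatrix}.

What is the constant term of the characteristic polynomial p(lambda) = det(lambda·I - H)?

p(0) = det(0·I − H) = det(−H) = (−1)^3·det(H).
det(H) = -396, so p(0) = 396.

396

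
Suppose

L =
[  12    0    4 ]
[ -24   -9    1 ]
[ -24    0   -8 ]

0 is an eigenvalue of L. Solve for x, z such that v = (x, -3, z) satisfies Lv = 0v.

1, -3

We need (L)v = 0.
L = [[12, 0, 4], [-24, -9, 1], [-24, 0, -8]].
Row 1: (12)·x + (0)·-3 + (4)·z = 0
Row 2: (-24)·x + (-9)·-3 + (1)·z = 0
Row 3: (-24)·x + (0)·-3 + (-8)·z = 0
Solving gives x = 1, z = -3.
Check: L·(1, -3, -3) = (0, 0, 0) = 0·(1, -3, -3).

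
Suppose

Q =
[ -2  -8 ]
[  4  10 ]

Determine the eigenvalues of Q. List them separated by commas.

2, 6

det(Q - λI) = (-2 - λ)(10 - λ) - (-8)·(4) = λ^2 - 8λ + 12.
This factors as (λ - 2)·(λ - 6) = 0.
Eigenvalues: 2, 6.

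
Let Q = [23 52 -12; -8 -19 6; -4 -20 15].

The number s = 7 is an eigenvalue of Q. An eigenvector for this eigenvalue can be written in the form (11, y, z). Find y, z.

-5, -7

We need (Q - 7I)v = 0.
Q - 7I = [[16, 52, -12], [-8, -26, 6], [-4, -20, 8]].
Row 1: (16)·11 + (52)·y + (-12)·z = 0
Row 2: (-8)·11 + (-26)·y + (6)·z = 0
Row 3: (-4)·11 + (-20)·y + (8)·z = 0
Solving gives y = -5, z = -7.
Check: Q·(11, -5, -7) = (77, -35, -49) = 7·(11, -5, -7).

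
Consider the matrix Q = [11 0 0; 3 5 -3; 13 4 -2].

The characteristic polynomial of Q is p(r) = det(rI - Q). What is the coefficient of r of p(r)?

p(r) = r^3 - 14r^2 + 35r - 22.
The coefficient of r is 35.

35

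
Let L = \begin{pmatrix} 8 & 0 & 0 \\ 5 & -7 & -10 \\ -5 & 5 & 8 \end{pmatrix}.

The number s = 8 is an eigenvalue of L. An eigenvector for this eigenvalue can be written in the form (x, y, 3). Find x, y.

-3, -3

We need (L - 8I)v = 0.
L - 8I = [[0, 0, 0], [5, -15, -10], [-5, 5, 0]].
Row 1: (0)·x + (0)·y + (0)·3 = 0
Row 2: (5)·x + (-15)·y + (-10)·3 = 0
Row 3: (-5)·x + (5)·y + (0)·3 = 0
Solving gives x = -3, y = -3.
Check: L·(-3, -3, 3) = (-24, -24, 24) = 8·(-3, -3, 3).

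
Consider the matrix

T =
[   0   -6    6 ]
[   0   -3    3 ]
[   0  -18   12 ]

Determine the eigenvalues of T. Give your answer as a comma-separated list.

0, 3, 6

Compute the characteristic polynomial p(s) = det(sI - T).
Cofactor expansion gives p(s) = s^3 - 9s^2 + 18s.
Since p(3) = 0, s = 3 is a root.
Factor out (s - 3): p(s) = (s - 3)·(s^2 - 6s).
The quadratic factors as s·(s - 6).
Eigenvalues: 0, 3, 6.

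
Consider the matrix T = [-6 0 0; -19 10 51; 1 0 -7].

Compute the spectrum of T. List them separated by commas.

Compute the characteristic polynomial p(s) = det(sI - T).
Expanding along the first row, p(s) = s^3 + 3s^2 - 88s - 420.
Try s = -6: p(-6) = 0, so -6 is a root.
Dividing by (s + 6) leaves s^2 - 3s - 70.
The quadratic factors as (s + 7)·(s - 10).
Eigenvalues: -7, -6, 10.

-7, -6, 10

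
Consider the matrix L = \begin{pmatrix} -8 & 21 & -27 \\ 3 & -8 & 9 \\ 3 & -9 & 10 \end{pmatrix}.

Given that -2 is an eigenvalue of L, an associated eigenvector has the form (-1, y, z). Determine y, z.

We need (L + 2I)v = 0.
L + 2I = [[-6, 21, -27], [3, -6, 9], [3, -9, 12]].
Row 1: (-6)·-1 + (21)·y + (-27)·z = 0
Row 2: (3)·-1 + (-6)·y + (9)·z = 0
Row 3: (3)·-1 + (-9)·y + (12)·z = 0
Solving gives y = 1, z = 1.
Check: L·(-1, 1, 1) = (2, -2, -2) = -2·(-1, 1, 1).

1, 1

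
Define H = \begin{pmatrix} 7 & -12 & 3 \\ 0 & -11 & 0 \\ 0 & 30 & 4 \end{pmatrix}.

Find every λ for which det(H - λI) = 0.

-11, 4, 7

Set up det(λI - H) = 0.
Expanding along the first row, p(λ) = λ^3 - 93λ + 308.
Since p(-11) = 0, λ = -11 is a root.
Dividing by (λ + 11) leaves λ^2 - 11λ + 28.
The quadratic factors as (λ - 4)·(λ - 7).
Eigenvalues: -11, 4, 7.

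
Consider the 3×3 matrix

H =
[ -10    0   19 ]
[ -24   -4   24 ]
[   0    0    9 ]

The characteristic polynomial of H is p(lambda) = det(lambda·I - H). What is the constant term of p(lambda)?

p(lambda) = lambda^3 + 5·lambda^2 - 86·lambda - 360.
The constant term is -360.

-360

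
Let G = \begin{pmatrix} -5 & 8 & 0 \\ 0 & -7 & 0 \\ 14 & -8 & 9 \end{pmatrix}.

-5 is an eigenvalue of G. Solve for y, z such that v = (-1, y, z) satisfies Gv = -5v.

0, 1

We need (G + 5I)v = 0.
G + 5I = [[0, 8, 0], [0, -2, 0], [14, -8, 14]].
Row 1: (0)·-1 + (8)·y + (0)·z = 0
Row 2: (0)·-1 + (-2)·y + (0)·z = 0
Row 3: (14)·-1 + (-8)·y + (14)·z = 0
Solving gives y = 0, z = 1.
Check: G·(-1, 0, 1) = (5, 0, -5) = -5·(-1, 0, 1).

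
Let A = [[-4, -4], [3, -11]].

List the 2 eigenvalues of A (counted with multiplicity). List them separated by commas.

det(A - lambda·I) = (-4 - lambda)(-11 - lambda) - (-4)·(3) = lambda^2 + 15·lambda + 56.
This factors as (lambda + 8)·(lambda + 7) = 0.
Eigenvalues: -8, -7.

-8, -7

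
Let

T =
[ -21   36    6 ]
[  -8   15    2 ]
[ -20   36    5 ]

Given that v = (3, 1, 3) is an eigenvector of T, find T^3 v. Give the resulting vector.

(-81, -27, -81)

First find the eigenvalue: Tv = (-9, -3, -9) = -3·(3, 1, 3), so λ = -3.
Then T^3 v = λ^3·v = (-3)^3·(3, 1, 3) = -27·(3, 1, 3) = (-81, -27, -81).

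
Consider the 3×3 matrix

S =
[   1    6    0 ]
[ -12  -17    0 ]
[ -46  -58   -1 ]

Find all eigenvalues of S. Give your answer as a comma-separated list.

-11, -5, -1

Set up det(lambda·I - S) = 0.
Expanding along the first row, p(lambda) = lambda^3 + 17·lambda^2 + 71·lambda + 55.
Rational-root test: lambda = -1 gives p(-1) = 0.
Dividing by (lambda + 1) leaves lambda^2 + 16·lambda + 55.
The quadratic factors as (lambda + 11)·(lambda + 5).
Eigenvalues: -11, -5, -1.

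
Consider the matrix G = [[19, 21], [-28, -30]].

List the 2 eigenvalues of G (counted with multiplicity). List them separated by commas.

-9, -2

det(G - lambda·I) = (19 - lambda)(-30 - lambda) - (21)·(-28) = lambda^2 + 11·lambda + 18.
This factors as (lambda + 9)·(lambda + 2) = 0.
Eigenvalues: -9, -2.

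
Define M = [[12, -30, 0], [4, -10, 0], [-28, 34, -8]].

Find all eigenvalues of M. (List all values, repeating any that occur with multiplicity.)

Set up det(sI - M) = 0.
Expanding along the first row, p(s) = s^3 + 6s^2 - 16s.
Rational-root test: s = 2 gives p(2) = 0.
Factor out (s - 2): p(s) = (s - 2)·(s^2 + 8s).
The quadratic factors as (s + 8)·s.
Eigenvalues: -8, 0, 2.

-8, 0, 2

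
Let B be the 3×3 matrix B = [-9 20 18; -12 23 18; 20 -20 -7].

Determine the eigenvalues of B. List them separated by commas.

The characteristic polynomial is p(t) = det(tI - B).
Cofactor expansion gives p(t) = t^3 - 7t^2 - 65t + 231.
Since p(3) = 0, t = 3 is a root.
Dividing by (t - 3) leaves t^2 - 4t - 77.
The quadratic factors as (t + 7)·(t - 11).
Eigenvalues: -7, 3, 11.

-7, 3, 11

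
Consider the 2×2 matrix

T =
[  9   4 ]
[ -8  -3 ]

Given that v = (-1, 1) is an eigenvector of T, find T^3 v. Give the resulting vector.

(-125, 125)

First find the eigenvalue: Tv = (-5, 5) = 5·(-1, 1), so λ = 5.
Then T^3 v = λ^3·v = 5^3·(-1, 1) = 125·(-1, 1) = (-125, 125).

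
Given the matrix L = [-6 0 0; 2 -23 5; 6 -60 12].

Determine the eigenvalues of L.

Set up det(tI - L) = 0.
Cofactor expansion gives p(t) = t^3 + 17t^2 + 90t + 144.
Rational-root test: t = -3 gives p(-3) = 0.
Dividing by (t + 3) leaves t^2 + 14t + 48.
The quadratic factors as (t + 8)·(t + 6).
Eigenvalues: -8, -6, -3.

-8, -6, -3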